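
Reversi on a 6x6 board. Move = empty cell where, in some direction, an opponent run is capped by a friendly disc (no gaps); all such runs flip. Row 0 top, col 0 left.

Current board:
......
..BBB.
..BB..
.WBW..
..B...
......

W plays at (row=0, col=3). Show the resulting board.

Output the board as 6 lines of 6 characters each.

Answer: ...W..
..BWB.
..BW..
.WBW..
..B...
......

Derivation:
Place W at (0,3); scan 8 dirs for brackets.
Dir NW: edge -> no flip
Dir N: edge -> no flip
Dir NE: edge -> no flip
Dir W: first cell '.' (not opp) -> no flip
Dir E: first cell '.' (not opp) -> no flip
Dir SW: opp run (1,2), next='.' -> no flip
Dir S: opp run (1,3) (2,3) capped by W -> flip
Dir SE: opp run (1,4), next='.' -> no flip
All flips: (1,3) (2,3)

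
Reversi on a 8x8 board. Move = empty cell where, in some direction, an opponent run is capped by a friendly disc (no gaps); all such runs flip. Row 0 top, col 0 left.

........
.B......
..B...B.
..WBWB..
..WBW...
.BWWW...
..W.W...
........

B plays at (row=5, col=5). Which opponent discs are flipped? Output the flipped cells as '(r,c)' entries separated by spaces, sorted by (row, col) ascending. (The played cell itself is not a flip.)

Dir NW: opp run (4,4) capped by B -> flip
Dir N: first cell '.' (not opp) -> no flip
Dir NE: first cell '.' (not opp) -> no flip
Dir W: opp run (5,4) (5,3) (5,2) capped by B -> flip
Dir E: first cell '.' (not opp) -> no flip
Dir SW: opp run (6,4), next='.' -> no flip
Dir S: first cell '.' (not opp) -> no flip
Dir SE: first cell '.' (not opp) -> no flip

Answer: (4,4) (5,2) (5,3) (5,4)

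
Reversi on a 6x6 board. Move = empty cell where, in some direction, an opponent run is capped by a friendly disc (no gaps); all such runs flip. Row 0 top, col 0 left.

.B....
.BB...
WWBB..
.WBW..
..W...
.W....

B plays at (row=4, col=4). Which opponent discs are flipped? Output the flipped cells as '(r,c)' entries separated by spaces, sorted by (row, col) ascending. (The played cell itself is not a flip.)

Dir NW: opp run (3,3) capped by B -> flip
Dir N: first cell '.' (not opp) -> no flip
Dir NE: first cell '.' (not opp) -> no flip
Dir W: first cell '.' (not opp) -> no flip
Dir E: first cell '.' (not opp) -> no flip
Dir SW: first cell '.' (not opp) -> no flip
Dir S: first cell '.' (not opp) -> no flip
Dir SE: first cell '.' (not opp) -> no flip

Answer: (3,3)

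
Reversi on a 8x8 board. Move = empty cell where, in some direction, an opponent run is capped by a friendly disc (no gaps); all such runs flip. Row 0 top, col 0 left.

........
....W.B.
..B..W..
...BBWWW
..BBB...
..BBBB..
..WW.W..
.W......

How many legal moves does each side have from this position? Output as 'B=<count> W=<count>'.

Answer: B=6 W=6

Derivation:
-- B to move --
(0,3): no bracket -> illegal
(0,4): no bracket -> illegal
(0,5): no bracket -> illegal
(1,3): no bracket -> illegal
(1,5): no bracket -> illegal
(2,3): no bracket -> illegal
(2,4): no bracket -> illegal
(2,6): flips 1 -> legal
(2,7): no bracket -> illegal
(4,5): no bracket -> illegal
(4,6): no bracket -> illegal
(4,7): no bracket -> illegal
(5,1): no bracket -> illegal
(5,6): no bracket -> illegal
(6,0): no bracket -> illegal
(6,1): no bracket -> illegal
(6,4): no bracket -> illegal
(6,6): no bracket -> illegal
(7,0): no bracket -> illegal
(7,2): flips 2 -> legal
(7,3): flips 1 -> legal
(7,4): flips 1 -> legal
(7,5): flips 1 -> legal
(7,6): flips 1 -> legal
B mobility = 6
-- W to move --
(0,5): no bracket -> illegal
(0,6): no bracket -> illegal
(0,7): flips 1 -> legal
(1,1): no bracket -> illegal
(1,2): no bracket -> illegal
(1,3): no bracket -> illegal
(1,5): no bracket -> illegal
(1,7): no bracket -> illegal
(2,1): no bracket -> illegal
(2,3): flips 3 -> legal
(2,4): no bracket -> illegal
(2,6): no bracket -> illegal
(2,7): no bracket -> illegal
(3,1): no bracket -> illegal
(3,2): flips 6 -> legal
(4,1): flips 1 -> legal
(4,5): flips 2 -> legal
(4,6): no bracket -> illegal
(5,1): no bracket -> illegal
(5,6): no bracket -> illegal
(6,1): flips 3 -> legal
(6,4): no bracket -> illegal
(6,6): no bracket -> illegal
W mobility = 6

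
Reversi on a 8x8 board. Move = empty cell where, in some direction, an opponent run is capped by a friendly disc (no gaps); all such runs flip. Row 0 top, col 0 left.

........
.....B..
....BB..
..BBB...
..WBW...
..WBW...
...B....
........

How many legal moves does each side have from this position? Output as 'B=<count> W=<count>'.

Answer: B=10 W=9

Derivation:
-- B to move --
(3,1): flips 1 -> legal
(3,5): flips 1 -> legal
(4,1): flips 2 -> legal
(4,5): flips 2 -> legal
(5,1): flips 2 -> legal
(5,5): flips 2 -> legal
(6,1): flips 1 -> legal
(6,2): flips 2 -> legal
(6,4): flips 2 -> legal
(6,5): flips 1 -> legal
B mobility = 10
-- W to move --
(0,4): no bracket -> illegal
(0,5): no bracket -> illegal
(0,6): flips 3 -> legal
(1,3): no bracket -> illegal
(1,4): flips 2 -> legal
(1,6): flips 3 -> legal
(2,1): flips 2 -> legal
(2,2): flips 2 -> legal
(2,3): no bracket -> illegal
(2,6): no bracket -> illegal
(3,1): no bracket -> illegal
(3,5): no bracket -> illegal
(3,6): no bracket -> illegal
(4,1): no bracket -> illegal
(4,5): no bracket -> illegal
(6,2): flips 1 -> legal
(6,4): flips 1 -> legal
(7,2): flips 1 -> legal
(7,3): no bracket -> illegal
(7,4): flips 1 -> legal
W mobility = 9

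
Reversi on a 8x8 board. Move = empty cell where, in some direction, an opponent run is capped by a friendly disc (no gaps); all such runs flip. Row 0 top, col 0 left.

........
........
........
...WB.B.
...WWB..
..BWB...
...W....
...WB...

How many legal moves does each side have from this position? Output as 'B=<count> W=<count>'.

Answer: B=3 W=12

Derivation:
-- B to move --
(2,2): no bracket -> illegal
(2,3): no bracket -> illegal
(2,4): no bracket -> illegal
(3,2): flips 2 -> legal
(3,5): no bracket -> illegal
(4,2): flips 2 -> legal
(5,5): no bracket -> illegal
(6,2): no bracket -> illegal
(6,4): no bracket -> illegal
(7,2): flips 2 -> legal
B mobility = 3
-- W to move --
(2,3): no bracket -> illegal
(2,4): flips 1 -> legal
(2,5): flips 1 -> legal
(2,6): no bracket -> illegal
(2,7): flips 3 -> legal
(3,5): flips 1 -> legal
(3,7): no bracket -> illegal
(4,1): flips 1 -> legal
(4,2): no bracket -> illegal
(4,6): flips 1 -> legal
(4,7): no bracket -> illegal
(5,1): flips 1 -> legal
(5,5): flips 1 -> legal
(5,6): no bracket -> illegal
(6,1): flips 1 -> legal
(6,2): no bracket -> illegal
(6,4): flips 1 -> legal
(6,5): flips 1 -> legal
(7,5): flips 1 -> legal
W mobility = 12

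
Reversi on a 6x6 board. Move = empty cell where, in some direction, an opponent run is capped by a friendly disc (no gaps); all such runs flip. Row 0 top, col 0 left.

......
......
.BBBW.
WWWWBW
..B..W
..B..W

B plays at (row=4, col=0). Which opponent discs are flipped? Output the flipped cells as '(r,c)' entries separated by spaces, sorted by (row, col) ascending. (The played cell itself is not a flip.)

Dir NW: edge -> no flip
Dir N: opp run (3,0), next='.' -> no flip
Dir NE: opp run (3,1) capped by B -> flip
Dir W: edge -> no flip
Dir E: first cell '.' (not opp) -> no flip
Dir SW: edge -> no flip
Dir S: first cell '.' (not opp) -> no flip
Dir SE: first cell '.' (not opp) -> no flip

Answer: (3,1)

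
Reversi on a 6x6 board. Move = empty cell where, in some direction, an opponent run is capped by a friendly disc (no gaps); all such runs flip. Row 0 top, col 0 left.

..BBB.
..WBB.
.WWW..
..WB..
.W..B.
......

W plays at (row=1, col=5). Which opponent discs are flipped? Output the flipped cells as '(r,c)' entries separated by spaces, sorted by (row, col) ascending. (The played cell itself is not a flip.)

Answer: (1,3) (1,4)

Derivation:
Dir NW: opp run (0,4), next=edge -> no flip
Dir N: first cell '.' (not opp) -> no flip
Dir NE: edge -> no flip
Dir W: opp run (1,4) (1,3) capped by W -> flip
Dir E: edge -> no flip
Dir SW: first cell '.' (not opp) -> no flip
Dir S: first cell '.' (not opp) -> no flip
Dir SE: edge -> no flip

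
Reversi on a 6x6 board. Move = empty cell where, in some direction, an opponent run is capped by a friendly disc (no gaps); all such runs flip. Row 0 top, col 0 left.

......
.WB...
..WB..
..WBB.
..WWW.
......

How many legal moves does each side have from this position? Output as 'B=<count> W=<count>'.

-- B to move --
(0,0): flips 2 -> legal
(0,1): no bracket -> illegal
(0,2): no bracket -> illegal
(1,0): flips 1 -> legal
(1,3): no bracket -> illegal
(2,0): no bracket -> illegal
(2,1): flips 1 -> legal
(3,1): flips 1 -> legal
(3,5): no bracket -> illegal
(4,1): flips 1 -> legal
(4,5): no bracket -> illegal
(5,1): flips 1 -> legal
(5,2): flips 4 -> legal
(5,3): flips 1 -> legal
(5,4): flips 1 -> legal
(5,5): flips 1 -> legal
B mobility = 10
-- W to move --
(0,1): no bracket -> illegal
(0,2): flips 1 -> legal
(0,3): no bracket -> illegal
(1,3): flips 3 -> legal
(1,4): flips 1 -> legal
(2,1): no bracket -> illegal
(2,4): flips 3 -> legal
(2,5): flips 1 -> legal
(3,5): flips 2 -> legal
(4,5): no bracket -> illegal
W mobility = 6

Answer: B=10 W=6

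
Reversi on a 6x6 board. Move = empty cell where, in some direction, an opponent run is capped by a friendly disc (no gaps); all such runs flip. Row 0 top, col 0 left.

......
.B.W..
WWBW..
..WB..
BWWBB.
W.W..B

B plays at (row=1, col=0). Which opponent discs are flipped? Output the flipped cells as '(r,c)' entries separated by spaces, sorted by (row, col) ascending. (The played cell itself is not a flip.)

Dir NW: edge -> no flip
Dir N: first cell '.' (not opp) -> no flip
Dir NE: first cell '.' (not opp) -> no flip
Dir W: edge -> no flip
Dir E: first cell 'B' (not opp) -> no flip
Dir SW: edge -> no flip
Dir S: opp run (2,0), next='.' -> no flip
Dir SE: opp run (2,1) (3,2) capped by B -> flip

Answer: (2,1) (3,2)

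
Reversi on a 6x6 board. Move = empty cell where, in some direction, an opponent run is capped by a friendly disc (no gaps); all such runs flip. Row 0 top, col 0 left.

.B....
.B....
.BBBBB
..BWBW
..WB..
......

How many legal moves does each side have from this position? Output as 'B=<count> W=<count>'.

-- B to move --
(3,1): no bracket -> illegal
(4,1): flips 1 -> legal
(4,4): flips 1 -> legal
(4,5): flips 1 -> legal
(5,1): flips 2 -> legal
(5,2): flips 1 -> legal
(5,3): no bracket -> illegal
B mobility = 5
-- W to move --
(0,0): flips 2 -> legal
(0,2): no bracket -> illegal
(1,0): no bracket -> illegal
(1,2): flips 2 -> legal
(1,3): flips 2 -> legal
(1,4): no bracket -> illegal
(1,5): flips 2 -> legal
(2,0): no bracket -> illegal
(3,0): no bracket -> illegal
(3,1): flips 1 -> legal
(4,1): no bracket -> illegal
(4,4): flips 1 -> legal
(4,5): no bracket -> illegal
(5,2): no bracket -> illegal
(5,3): flips 1 -> legal
(5,4): no bracket -> illegal
W mobility = 7

Answer: B=5 W=7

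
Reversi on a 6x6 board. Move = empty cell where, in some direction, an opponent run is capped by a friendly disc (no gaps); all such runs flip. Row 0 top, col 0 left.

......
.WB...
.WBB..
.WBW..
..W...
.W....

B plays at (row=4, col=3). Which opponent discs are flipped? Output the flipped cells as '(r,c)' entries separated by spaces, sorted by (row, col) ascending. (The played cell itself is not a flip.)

Answer: (3,3)

Derivation:
Dir NW: first cell 'B' (not opp) -> no flip
Dir N: opp run (3,3) capped by B -> flip
Dir NE: first cell '.' (not opp) -> no flip
Dir W: opp run (4,2), next='.' -> no flip
Dir E: first cell '.' (not opp) -> no flip
Dir SW: first cell '.' (not opp) -> no flip
Dir S: first cell '.' (not opp) -> no flip
Dir SE: first cell '.' (not opp) -> no flip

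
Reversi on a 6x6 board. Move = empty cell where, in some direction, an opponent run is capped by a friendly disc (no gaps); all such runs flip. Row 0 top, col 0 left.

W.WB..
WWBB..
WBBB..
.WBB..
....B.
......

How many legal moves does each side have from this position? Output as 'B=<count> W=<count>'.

-- B to move --
(0,1): flips 2 -> legal
(3,0): flips 1 -> legal
(4,0): flips 1 -> legal
(4,1): flips 1 -> legal
(4,2): no bracket -> illegal
B mobility = 4
-- W to move --
(0,1): no bracket -> illegal
(0,4): flips 3 -> legal
(1,4): flips 2 -> legal
(2,4): flips 4 -> legal
(3,0): no bracket -> illegal
(3,4): flips 2 -> legal
(3,5): no bracket -> illegal
(4,1): no bracket -> illegal
(4,2): flips 3 -> legal
(4,3): flips 2 -> legal
(4,5): no bracket -> illegal
(5,3): no bracket -> illegal
(5,4): no bracket -> illegal
(5,5): flips 3 -> legal
W mobility = 7

Answer: B=4 W=7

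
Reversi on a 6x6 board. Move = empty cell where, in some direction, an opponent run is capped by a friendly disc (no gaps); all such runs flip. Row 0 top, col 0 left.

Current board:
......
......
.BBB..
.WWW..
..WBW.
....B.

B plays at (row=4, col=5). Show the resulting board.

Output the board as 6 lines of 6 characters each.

Place B at (4,5); scan 8 dirs for brackets.
Dir NW: first cell '.' (not opp) -> no flip
Dir N: first cell '.' (not opp) -> no flip
Dir NE: edge -> no flip
Dir W: opp run (4,4) capped by B -> flip
Dir E: edge -> no flip
Dir SW: first cell 'B' (not opp) -> no flip
Dir S: first cell '.' (not opp) -> no flip
Dir SE: edge -> no flip
All flips: (4,4)

Answer: ......
......
.BBB..
.WWW..
..WBBB
....B.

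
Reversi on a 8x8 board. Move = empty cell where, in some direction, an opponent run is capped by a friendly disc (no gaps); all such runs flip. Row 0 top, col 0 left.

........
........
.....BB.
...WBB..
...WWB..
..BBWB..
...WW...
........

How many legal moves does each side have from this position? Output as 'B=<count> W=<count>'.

-- B to move --
(2,2): flips 2 -> legal
(2,3): flips 2 -> legal
(2,4): no bracket -> illegal
(3,2): flips 1 -> legal
(4,2): flips 2 -> legal
(6,2): no bracket -> illegal
(6,5): no bracket -> illegal
(7,2): flips 2 -> legal
(7,3): flips 2 -> legal
(7,4): flips 4 -> legal
(7,5): flips 1 -> legal
B mobility = 8
-- W to move --
(1,4): no bracket -> illegal
(1,5): no bracket -> illegal
(1,6): flips 2 -> legal
(1,7): flips 2 -> legal
(2,3): no bracket -> illegal
(2,4): flips 1 -> legal
(2,7): no bracket -> illegal
(3,6): flips 3 -> legal
(3,7): no bracket -> illegal
(4,1): flips 1 -> legal
(4,2): flips 1 -> legal
(4,6): flips 2 -> legal
(5,1): flips 2 -> legal
(5,6): flips 1 -> legal
(6,1): flips 1 -> legal
(6,2): flips 1 -> legal
(6,5): no bracket -> illegal
(6,6): flips 1 -> legal
W mobility = 12

Answer: B=8 W=12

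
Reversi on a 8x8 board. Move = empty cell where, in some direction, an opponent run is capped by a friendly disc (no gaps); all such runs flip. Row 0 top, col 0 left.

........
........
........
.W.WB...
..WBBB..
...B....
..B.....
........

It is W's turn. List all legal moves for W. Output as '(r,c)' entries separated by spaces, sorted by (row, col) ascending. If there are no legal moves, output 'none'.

(2,3): no bracket -> illegal
(2,4): no bracket -> illegal
(2,5): no bracket -> illegal
(3,2): no bracket -> illegal
(3,5): flips 1 -> legal
(3,6): no bracket -> illegal
(4,6): flips 3 -> legal
(5,1): no bracket -> illegal
(5,2): no bracket -> illegal
(5,4): no bracket -> illegal
(5,5): flips 1 -> legal
(5,6): no bracket -> illegal
(6,1): no bracket -> illegal
(6,3): flips 2 -> legal
(6,4): flips 1 -> legal
(7,1): no bracket -> illegal
(7,2): no bracket -> illegal
(7,3): no bracket -> illegal

Answer: (3,5) (4,6) (5,5) (6,3) (6,4)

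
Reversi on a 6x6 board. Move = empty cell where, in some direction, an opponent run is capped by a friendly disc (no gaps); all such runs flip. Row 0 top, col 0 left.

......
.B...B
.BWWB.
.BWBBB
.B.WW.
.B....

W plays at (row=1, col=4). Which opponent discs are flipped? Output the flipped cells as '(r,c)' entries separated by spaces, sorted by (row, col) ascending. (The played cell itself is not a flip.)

Answer: (2,4) (3,4)

Derivation:
Dir NW: first cell '.' (not opp) -> no flip
Dir N: first cell '.' (not opp) -> no flip
Dir NE: first cell '.' (not opp) -> no flip
Dir W: first cell '.' (not opp) -> no flip
Dir E: opp run (1,5), next=edge -> no flip
Dir SW: first cell 'W' (not opp) -> no flip
Dir S: opp run (2,4) (3,4) capped by W -> flip
Dir SE: first cell '.' (not opp) -> no flip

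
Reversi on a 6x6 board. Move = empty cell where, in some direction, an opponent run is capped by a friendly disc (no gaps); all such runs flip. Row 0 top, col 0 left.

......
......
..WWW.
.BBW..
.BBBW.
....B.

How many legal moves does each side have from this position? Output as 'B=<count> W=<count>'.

-- B to move --
(1,1): no bracket -> illegal
(1,2): flips 1 -> legal
(1,3): flips 3 -> legal
(1,4): flips 1 -> legal
(1,5): flips 2 -> legal
(2,1): no bracket -> illegal
(2,5): no bracket -> illegal
(3,4): flips 2 -> legal
(3,5): no bracket -> illegal
(4,5): flips 1 -> legal
(5,3): no bracket -> illegal
(5,5): no bracket -> illegal
B mobility = 6
-- W to move --
(2,0): no bracket -> illegal
(2,1): no bracket -> illegal
(3,0): flips 2 -> legal
(3,4): no bracket -> illegal
(4,0): flips 4 -> legal
(4,5): no bracket -> illegal
(5,0): flips 2 -> legal
(5,1): flips 1 -> legal
(5,2): flips 2 -> legal
(5,3): flips 1 -> legal
(5,5): no bracket -> illegal
W mobility = 6

Answer: B=6 W=6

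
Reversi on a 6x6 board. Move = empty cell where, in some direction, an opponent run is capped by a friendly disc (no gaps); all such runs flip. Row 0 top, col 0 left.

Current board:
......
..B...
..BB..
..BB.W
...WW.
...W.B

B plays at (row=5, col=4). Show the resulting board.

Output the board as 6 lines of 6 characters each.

Place B at (5,4); scan 8 dirs for brackets.
Dir NW: opp run (4,3) capped by B -> flip
Dir N: opp run (4,4), next='.' -> no flip
Dir NE: first cell '.' (not opp) -> no flip
Dir W: opp run (5,3), next='.' -> no flip
Dir E: first cell 'B' (not opp) -> no flip
Dir SW: edge -> no flip
Dir S: edge -> no flip
Dir SE: edge -> no flip
All flips: (4,3)

Answer: ......
..B...
..BB..
..BB.W
...BW.
...WBB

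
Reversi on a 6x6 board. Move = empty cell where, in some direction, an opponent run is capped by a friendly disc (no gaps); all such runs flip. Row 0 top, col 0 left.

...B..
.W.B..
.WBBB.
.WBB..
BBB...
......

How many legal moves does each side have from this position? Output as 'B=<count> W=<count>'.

-- B to move --
(0,0): flips 1 -> legal
(0,1): flips 3 -> legal
(0,2): no bracket -> illegal
(1,0): flips 1 -> legal
(1,2): no bracket -> illegal
(2,0): flips 2 -> legal
(3,0): flips 1 -> legal
B mobility = 5
-- W to move --
(0,2): no bracket -> illegal
(0,4): flips 2 -> legal
(1,2): no bracket -> illegal
(1,4): no bracket -> illegal
(1,5): no bracket -> illegal
(2,5): flips 3 -> legal
(3,0): no bracket -> illegal
(3,4): flips 2 -> legal
(3,5): no bracket -> illegal
(4,3): flips 1 -> legal
(4,4): flips 2 -> legal
(5,0): no bracket -> illegal
(5,1): flips 1 -> legal
(5,2): no bracket -> illegal
(5,3): flips 1 -> legal
W mobility = 7

Answer: B=5 W=7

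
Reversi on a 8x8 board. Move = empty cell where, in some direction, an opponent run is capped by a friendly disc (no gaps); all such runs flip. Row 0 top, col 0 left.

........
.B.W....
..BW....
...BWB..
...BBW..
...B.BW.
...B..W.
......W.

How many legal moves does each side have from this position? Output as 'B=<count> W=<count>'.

-- B to move --
(0,2): no bracket -> illegal
(0,3): flips 2 -> legal
(0,4): flips 1 -> legal
(1,2): no bracket -> illegal
(1,4): no bracket -> illegal
(2,4): flips 2 -> legal
(2,5): flips 1 -> legal
(3,2): no bracket -> illegal
(3,6): no bracket -> illegal
(4,6): flips 1 -> legal
(4,7): no bracket -> illegal
(5,4): no bracket -> illegal
(5,7): flips 1 -> legal
(6,5): no bracket -> illegal
(6,7): no bracket -> illegal
(7,5): no bracket -> illegal
(7,7): flips 1 -> legal
B mobility = 7
-- W to move --
(0,0): flips 5 -> legal
(0,1): no bracket -> illegal
(0,2): no bracket -> illegal
(1,0): no bracket -> illegal
(1,2): no bracket -> illegal
(2,0): no bracket -> illegal
(2,1): flips 1 -> legal
(2,4): no bracket -> illegal
(2,5): flips 1 -> legal
(2,6): no bracket -> illegal
(3,1): flips 1 -> legal
(3,2): flips 1 -> legal
(3,6): flips 1 -> legal
(4,2): flips 2 -> legal
(4,6): no bracket -> illegal
(5,2): flips 1 -> legal
(5,4): flips 2 -> legal
(6,2): no bracket -> illegal
(6,4): no bracket -> illegal
(6,5): flips 1 -> legal
(7,2): no bracket -> illegal
(7,3): flips 4 -> legal
(7,4): no bracket -> illegal
W mobility = 11

Answer: B=7 W=11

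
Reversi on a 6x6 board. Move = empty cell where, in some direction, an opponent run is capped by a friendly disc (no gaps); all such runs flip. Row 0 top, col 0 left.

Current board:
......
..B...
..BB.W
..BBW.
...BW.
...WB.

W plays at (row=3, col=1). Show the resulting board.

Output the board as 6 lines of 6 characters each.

Answer: ......
..B...
..BB.W
.WWWW.
...BW.
...WB.

Derivation:
Place W at (3,1); scan 8 dirs for brackets.
Dir NW: first cell '.' (not opp) -> no flip
Dir N: first cell '.' (not opp) -> no flip
Dir NE: opp run (2,2), next='.' -> no flip
Dir W: first cell '.' (not opp) -> no flip
Dir E: opp run (3,2) (3,3) capped by W -> flip
Dir SW: first cell '.' (not opp) -> no flip
Dir S: first cell '.' (not opp) -> no flip
Dir SE: first cell '.' (not opp) -> no flip
All flips: (3,2) (3,3)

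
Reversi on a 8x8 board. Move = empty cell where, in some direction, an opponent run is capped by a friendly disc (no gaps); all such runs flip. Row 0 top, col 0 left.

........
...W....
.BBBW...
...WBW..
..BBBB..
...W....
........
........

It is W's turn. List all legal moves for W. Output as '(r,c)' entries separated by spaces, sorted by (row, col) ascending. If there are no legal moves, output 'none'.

(1,0): no bracket -> illegal
(1,1): flips 1 -> legal
(1,2): no bracket -> illegal
(1,4): no bracket -> illegal
(2,0): flips 3 -> legal
(2,5): no bracket -> illegal
(3,0): no bracket -> illegal
(3,1): flips 2 -> legal
(3,2): no bracket -> illegal
(3,6): no bracket -> illegal
(4,1): no bracket -> illegal
(4,6): no bracket -> illegal
(5,1): flips 1 -> legal
(5,2): no bracket -> illegal
(5,4): flips 2 -> legal
(5,5): flips 2 -> legal
(5,6): no bracket -> illegal

Answer: (1,1) (2,0) (3,1) (5,1) (5,4) (5,5)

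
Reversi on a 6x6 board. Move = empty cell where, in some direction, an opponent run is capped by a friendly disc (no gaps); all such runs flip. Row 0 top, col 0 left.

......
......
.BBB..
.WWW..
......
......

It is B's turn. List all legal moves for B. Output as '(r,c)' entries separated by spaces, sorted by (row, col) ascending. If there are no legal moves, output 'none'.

Answer: (4,0) (4,1) (4,2) (4,3) (4,4)

Derivation:
(2,0): no bracket -> illegal
(2,4): no bracket -> illegal
(3,0): no bracket -> illegal
(3,4): no bracket -> illegal
(4,0): flips 1 -> legal
(4,1): flips 2 -> legal
(4,2): flips 1 -> legal
(4,3): flips 2 -> legal
(4,4): flips 1 -> legal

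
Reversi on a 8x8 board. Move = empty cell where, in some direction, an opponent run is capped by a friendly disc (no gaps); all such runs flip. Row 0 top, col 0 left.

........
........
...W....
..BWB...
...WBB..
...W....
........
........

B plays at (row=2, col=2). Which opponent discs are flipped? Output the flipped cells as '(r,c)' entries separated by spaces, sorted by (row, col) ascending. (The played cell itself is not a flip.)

Dir NW: first cell '.' (not opp) -> no flip
Dir N: first cell '.' (not opp) -> no flip
Dir NE: first cell '.' (not opp) -> no flip
Dir W: first cell '.' (not opp) -> no flip
Dir E: opp run (2,3), next='.' -> no flip
Dir SW: first cell '.' (not opp) -> no flip
Dir S: first cell 'B' (not opp) -> no flip
Dir SE: opp run (3,3) capped by B -> flip

Answer: (3,3)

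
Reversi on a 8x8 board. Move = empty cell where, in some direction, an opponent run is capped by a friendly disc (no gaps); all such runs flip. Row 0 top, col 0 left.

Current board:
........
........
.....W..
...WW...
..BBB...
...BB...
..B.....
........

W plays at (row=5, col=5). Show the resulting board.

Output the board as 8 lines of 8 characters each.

Place W at (5,5); scan 8 dirs for brackets.
Dir NW: opp run (4,4) capped by W -> flip
Dir N: first cell '.' (not opp) -> no flip
Dir NE: first cell '.' (not opp) -> no flip
Dir W: opp run (5,4) (5,3), next='.' -> no flip
Dir E: first cell '.' (not opp) -> no flip
Dir SW: first cell '.' (not opp) -> no flip
Dir S: first cell '.' (not opp) -> no flip
Dir SE: first cell '.' (not opp) -> no flip
All flips: (4,4)

Answer: ........
........
.....W..
...WW...
..BBW...
...BBW..
..B.....
........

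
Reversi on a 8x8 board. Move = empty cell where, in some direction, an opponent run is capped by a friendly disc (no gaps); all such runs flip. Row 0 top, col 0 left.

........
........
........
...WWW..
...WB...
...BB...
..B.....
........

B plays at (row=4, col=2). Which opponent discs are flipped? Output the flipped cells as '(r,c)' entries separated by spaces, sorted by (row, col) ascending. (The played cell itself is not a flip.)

Dir NW: first cell '.' (not opp) -> no flip
Dir N: first cell '.' (not opp) -> no flip
Dir NE: opp run (3,3), next='.' -> no flip
Dir W: first cell '.' (not opp) -> no flip
Dir E: opp run (4,3) capped by B -> flip
Dir SW: first cell '.' (not opp) -> no flip
Dir S: first cell '.' (not opp) -> no flip
Dir SE: first cell 'B' (not opp) -> no flip

Answer: (4,3)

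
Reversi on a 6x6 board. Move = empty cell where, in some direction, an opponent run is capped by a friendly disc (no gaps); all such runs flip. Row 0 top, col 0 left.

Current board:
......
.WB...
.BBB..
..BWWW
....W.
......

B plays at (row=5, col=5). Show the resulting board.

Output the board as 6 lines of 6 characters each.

Answer: ......
.WB...
.BBB..
..BBWW
....B.
.....B

Derivation:
Place B at (5,5); scan 8 dirs for brackets.
Dir NW: opp run (4,4) (3,3) capped by B -> flip
Dir N: first cell '.' (not opp) -> no flip
Dir NE: edge -> no flip
Dir W: first cell '.' (not opp) -> no flip
Dir E: edge -> no flip
Dir SW: edge -> no flip
Dir S: edge -> no flip
Dir SE: edge -> no flip
All flips: (3,3) (4,4)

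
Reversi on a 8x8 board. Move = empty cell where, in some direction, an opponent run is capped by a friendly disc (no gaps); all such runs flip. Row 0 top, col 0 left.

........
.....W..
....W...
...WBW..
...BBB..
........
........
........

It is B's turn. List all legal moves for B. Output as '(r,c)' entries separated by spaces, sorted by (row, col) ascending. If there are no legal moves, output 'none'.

(0,4): no bracket -> illegal
(0,5): no bracket -> illegal
(0,6): no bracket -> illegal
(1,3): no bracket -> illegal
(1,4): flips 1 -> legal
(1,6): no bracket -> illegal
(2,2): flips 1 -> legal
(2,3): flips 1 -> legal
(2,5): flips 1 -> legal
(2,6): flips 1 -> legal
(3,2): flips 1 -> legal
(3,6): flips 1 -> legal
(4,2): no bracket -> illegal
(4,6): no bracket -> illegal

Answer: (1,4) (2,2) (2,3) (2,5) (2,6) (3,2) (3,6)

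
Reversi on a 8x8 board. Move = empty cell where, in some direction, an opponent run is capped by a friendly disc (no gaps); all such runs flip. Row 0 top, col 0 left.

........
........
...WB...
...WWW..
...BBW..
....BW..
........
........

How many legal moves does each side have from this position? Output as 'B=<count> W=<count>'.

Answer: B=9 W=9

Derivation:
-- B to move --
(1,2): no bracket -> illegal
(1,3): flips 2 -> legal
(1,4): no bracket -> illegal
(2,2): flips 2 -> legal
(2,5): flips 1 -> legal
(2,6): flips 1 -> legal
(3,2): no bracket -> illegal
(3,6): flips 1 -> legal
(4,2): flips 1 -> legal
(4,6): flips 2 -> legal
(5,6): flips 1 -> legal
(6,4): no bracket -> illegal
(6,5): no bracket -> illegal
(6,6): flips 1 -> legal
B mobility = 9
-- W to move --
(1,3): flips 1 -> legal
(1,4): flips 1 -> legal
(1,5): flips 1 -> legal
(2,5): flips 1 -> legal
(3,2): no bracket -> illegal
(4,2): flips 2 -> legal
(5,2): flips 1 -> legal
(5,3): flips 3 -> legal
(6,3): flips 1 -> legal
(6,4): flips 2 -> legal
(6,5): no bracket -> illegal
W mobility = 9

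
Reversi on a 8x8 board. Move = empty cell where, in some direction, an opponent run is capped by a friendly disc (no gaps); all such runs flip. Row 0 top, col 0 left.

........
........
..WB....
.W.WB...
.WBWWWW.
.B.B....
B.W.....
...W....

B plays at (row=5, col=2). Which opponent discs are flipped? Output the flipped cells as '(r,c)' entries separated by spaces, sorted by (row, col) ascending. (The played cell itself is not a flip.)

Dir NW: opp run (4,1), next='.' -> no flip
Dir N: first cell 'B' (not opp) -> no flip
Dir NE: opp run (4,3) capped by B -> flip
Dir W: first cell 'B' (not opp) -> no flip
Dir E: first cell 'B' (not opp) -> no flip
Dir SW: first cell '.' (not opp) -> no flip
Dir S: opp run (6,2), next='.' -> no flip
Dir SE: first cell '.' (not opp) -> no flip

Answer: (4,3)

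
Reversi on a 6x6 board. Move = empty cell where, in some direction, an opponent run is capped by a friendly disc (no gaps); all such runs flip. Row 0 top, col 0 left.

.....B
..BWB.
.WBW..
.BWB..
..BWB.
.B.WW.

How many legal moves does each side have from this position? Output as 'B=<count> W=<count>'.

-- B to move --
(0,2): no bracket -> illegal
(0,3): flips 2 -> legal
(0,4): flips 1 -> legal
(1,0): no bracket -> illegal
(1,1): flips 1 -> legal
(2,0): flips 1 -> legal
(2,4): flips 1 -> legal
(3,0): flips 1 -> legal
(3,4): flips 1 -> legal
(4,1): flips 2 -> legal
(4,5): no bracket -> illegal
(5,2): no bracket -> illegal
(5,5): no bracket -> illegal
B mobility = 8
-- W to move --
(0,1): flips 1 -> legal
(0,2): flips 2 -> legal
(0,3): flips 1 -> legal
(0,4): no bracket -> illegal
(1,1): flips 1 -> legal
(1,5): flips 1 -> legal
(2,0): flips 2 -> legal
(2,4): no bracket -> illegal
(2,5): no bracket -> illegal
(3,0): flips 1 -> legal
(3,4): flips 2 -> legal
(3,5): flips 1 -> legal
(4,0): flips 2 -> legal
(4,1): flips 2 -> legal
(4,5): flips 1 -> legal
(5,0): no bracket -> illegal
(5,2): flips 1 -> legal
(5,5): no bracket -> illegal
W mobility = 13

Answer: B=8 W=13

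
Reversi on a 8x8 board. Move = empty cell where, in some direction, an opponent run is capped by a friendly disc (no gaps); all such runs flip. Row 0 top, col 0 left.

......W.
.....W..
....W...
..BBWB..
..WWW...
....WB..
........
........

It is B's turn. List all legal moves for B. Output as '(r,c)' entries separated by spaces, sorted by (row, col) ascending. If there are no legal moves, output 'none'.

Answer: (1,3) (5,1) (5,2) (5,3) (6,5)

Derivation:
(0,4): no bracket -> illegal
(0,5): no bracket -> illegal
(0,7): no bracket -> illegal
(1,3): flips 1 -> legal
(1,4): no bracket -> illegal
(1,6): no bracket -> illegal
(1,7): no bracket -> illegal
(2,3): no bracket -> illegal
(2,5): no bracket -> illegal
(2,6): no bracket -> illegal
(3,1): no bracket -> illegal
(4,1): no bracket -> illegal
(4,5): no bracket -> illegal
(5,1): flips 1 -> legal
(5,2): flips 1 -> legal
(5,3): flips 3 -> legal
(6,3): no bracket -> illegal
(6,4): no bracket -> illegal
(6,5): flips 2 -> legal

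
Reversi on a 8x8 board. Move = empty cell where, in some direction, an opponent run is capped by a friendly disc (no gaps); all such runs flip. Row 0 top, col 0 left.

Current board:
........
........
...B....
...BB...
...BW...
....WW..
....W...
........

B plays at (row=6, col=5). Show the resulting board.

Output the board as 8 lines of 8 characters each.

Place B at (6,5); scan 8 dirs for brackets.
Dir NW: opp run (5,4) capped by B -> flip
Dir N: opp run (5,5), next='.' -> no flip
Dir NE: first cell '.' (not opp) -> no flip
Dir W: opp run (6,4), next='.' -> no flip
Dir E: first cell '.' (not opp) -> no flip
Dir SW: first cell '.' (not opp) -> no flip
Dir S: first cell '.' (not opp) -> no flip
Dir SE: first cell '.' (not opp) -> no flip
All flips: (5,4)

Answer: ........
........
...B....
...BB...
...BW...
....BW..
....WB..
........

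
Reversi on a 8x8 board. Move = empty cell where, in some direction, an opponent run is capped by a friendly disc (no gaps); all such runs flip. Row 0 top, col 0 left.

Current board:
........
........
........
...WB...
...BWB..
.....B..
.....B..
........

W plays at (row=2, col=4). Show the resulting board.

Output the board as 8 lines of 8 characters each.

Answer: ........
........
....W...
...WW...
...BWB..
.....B..
.....B..
........

Derivation:
Place W at (2,4); scan 8 dirs for brackets.
Dir NW: first cell '.' (not opp) -> no flip
Dir N: first cell '.' (not opp) -> no flip
Dir NE: first cell '.' (not opp) -> no flip
Dir W: first cell '.' (not opp) -> no flip
Dir E: first cell '.' (not opp) -> no flip
Dir SW: first cell 'W' (not opp) -> no flip
Dir S: opp run (3,4) capped by W -> flip
Dir SE: first cell '.' (not opp) -> no flip
All flips: (3,4)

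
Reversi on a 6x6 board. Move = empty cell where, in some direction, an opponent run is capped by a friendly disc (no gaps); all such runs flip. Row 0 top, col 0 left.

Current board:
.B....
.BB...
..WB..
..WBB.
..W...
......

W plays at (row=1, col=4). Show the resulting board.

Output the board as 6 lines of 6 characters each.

Place W at (1,4); scan 8 dirs for brackets.
Dir NW: first cell '.' (not opp) -> no flip
Dir N: first cell '.' (not opp) -> no flip
Dir NE: first cell '.' (not opp) -> no flip
Dir W: first cell '.' (not opp) -> no flip
Dir E: first cell '.' (not opp) -> no flip
Dir SW: opp run (2,3) capped by W -> flip
Dir S: first cell '.' (not opp) -> no flip
Dir SE: first cell '.' (not opp) -> no flip
All flips: (2,3)

Answer: .B....
.BB.W.
..WW..
..WBB.
..W...
......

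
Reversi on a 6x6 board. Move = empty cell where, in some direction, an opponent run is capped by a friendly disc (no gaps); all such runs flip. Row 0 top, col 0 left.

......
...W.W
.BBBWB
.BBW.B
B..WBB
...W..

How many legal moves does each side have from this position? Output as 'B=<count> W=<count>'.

Answer: B=7 W=5

Derivation:
-- B to move --
(0,2): flips 2 -> legal
(0,3): flips 1 -> legal
(0,4): flips 1 -> legal
(0,5): flips 1 -> legal
(1,2): no bracket -> illegal
(1,4): no bracket -> illegal
(3,4): flips 1 -> legal
(4,2): flips 1 -> legal
(5,2): no bracket -> illegal
(5,4): flips 1 -> legal
B mobility = 7
-- W to move --
(1,0): flips 2 -> legal
(1,1): flips 1 -> legal
(1,2): no bracket -> illegal
(1,4): no bracket -> illegal
(2,0): flips 3 -> legal
(3,0): flips 2 -> legal
(3,4): no bracket -> illegal
(4,1): no bracket -> illegal
(4,2): no bracket -> illegal
(5,0): no bracket -> illegal
(5,1): no bracket -> illegal
(5,4): no bracket -> illegal
(5,5): flips 4 -> legal
W mobility = 5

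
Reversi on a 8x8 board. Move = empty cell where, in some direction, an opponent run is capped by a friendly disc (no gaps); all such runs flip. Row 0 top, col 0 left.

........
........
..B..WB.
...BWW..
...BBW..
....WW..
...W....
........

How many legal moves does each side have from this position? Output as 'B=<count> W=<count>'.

-- B to move --
(1,4): no bracket -> illegal
(1,5): no bracket -> illegal
(1,6): flips 2 -> legal
(2,3): no bracket -> illegal
(2,4): flips 2 -> legal
(3,6): flips 2 -> legal
(4,6): flips 1 -> legal
(5,2): no bracket -> illegal
(5,3): no bracket -> illegal
(5,6): no bracket -> illegal
(6,2): no bracket -> illegal
(6,4): flips 1 -> legal
(6,5): flips 1 -> legal
(6,6): flips 1 -> legal
(7,2): no bracket -> illegal
(7,3): no bracket -> illegal
(7,4): no bracket -> illegal
B mobility = 7
-- W to move --
(1,1): flips 3 -> legal
(1,2): no bracket -> illegal
(1,3): no bracket -> illegal
(1,5): no bracket -> illegal
(1,6): no bracket -> illegal
(1,7): flips 1 -> legal
(2,1): no bracket -> illegal
(2,3): no bracket -> illegal
(2,4): no bracket -> illegal
(2,7): flips 1 -> legal
(3,1): no bracket -> illegal
(3,2): flips 2 -> legal
(3,6): no bracket -> illegal
(3,7): no bracket -> illegal
(4,2): flips 2 -> legal
(5,2): flips 1 -> legal
(5,3): flips 1 -> legal
W mobility = 7

Answer: B=7 W=7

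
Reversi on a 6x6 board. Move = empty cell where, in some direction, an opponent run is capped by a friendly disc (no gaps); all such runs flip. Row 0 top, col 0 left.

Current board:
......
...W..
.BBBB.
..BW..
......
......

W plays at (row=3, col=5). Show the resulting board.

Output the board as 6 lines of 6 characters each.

Answer: ......
...W..
.BBBW.
..BW.W
......
......

Derivation:
Place W at (3,5); scan 8 dirs for brackets.
Dir NW: opp run (2,4) capped by W -> flip
Dir N: first cell '.' (not opp) -> no flip
Dir NE: edge -> no flip
Dir W: first cell '.' (not opp) -> no flip
Dir E: edge -> no flip
Dir SW: first cell '.' (not opp) -> no flip
Dir S: first cell '.' (not opp) -> no flip
Dir SE: edge -> no flip
All flips: (2,4)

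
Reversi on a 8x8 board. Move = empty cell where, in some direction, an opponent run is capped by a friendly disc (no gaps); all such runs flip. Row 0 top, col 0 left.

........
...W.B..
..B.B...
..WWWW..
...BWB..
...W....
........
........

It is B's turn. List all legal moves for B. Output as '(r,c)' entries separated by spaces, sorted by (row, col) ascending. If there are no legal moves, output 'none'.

Answer: (0,2) (0,4) (2,1) (2,3) (2,5) (4,2) (4,6) (5,4) (5,5) (6,3)

Derivation:
(0,2): flips 1 -> legal
(0,3): no bracket -> illegal
(0,4): flips 1 -> legal
(1,2): no bracket -> illegal
(1,4): no bracket -> illegal
(2,1): flips 1 -> legal
(2,3): flips 2 -> legal
(2,5): flips 2 -> legal
(2,6): no bracket -> illegal
(3,1): no bracket -> illegal
(3,6): no bracket -> illegal
(4,1): no bracket -> illegal
(4,2): flips 2 -> legal
(4,6): flips 1 -> legal
(5,2): no bracket -> illegal
(5,4): flips 2 -> legal
(5,5): flips 2 -> legal
(6,2): no bracket -> illegal
(6,3): flips 1 -> legal
(6,4): no bracket -> illegal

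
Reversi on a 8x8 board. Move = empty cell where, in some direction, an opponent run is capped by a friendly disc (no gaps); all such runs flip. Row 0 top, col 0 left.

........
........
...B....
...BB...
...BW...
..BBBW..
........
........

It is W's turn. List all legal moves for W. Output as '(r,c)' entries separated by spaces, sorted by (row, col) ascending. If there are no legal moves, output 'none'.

Answer: (2,2) (2,4) (4,2) (5,1) (6,2) (6,4)

Derivation:
(1,2): no bracket -> illegal
(1,3): no bracket -> illegal
(1,4): no bracket -> illegal
(2,2): flips 1 -> legal
(2,4): flips 1 -> legal
(2,5): no bracket -> illegal
(3,2): no bracket -> illegal
(3,5): no bracket -> illegal
(4,1): no bracket -> illegal
(4,2): flips 1 -> legal
(4,5): no bracket -> illegal
(5,1): flips 3 -> legal
(6,1): no bracket -> illegal
(6,2): flips 1 -> legal
(6,3): no bracket -> illegal
(6,4): flips 1 -> legal
(6,5): no bracket -> illegal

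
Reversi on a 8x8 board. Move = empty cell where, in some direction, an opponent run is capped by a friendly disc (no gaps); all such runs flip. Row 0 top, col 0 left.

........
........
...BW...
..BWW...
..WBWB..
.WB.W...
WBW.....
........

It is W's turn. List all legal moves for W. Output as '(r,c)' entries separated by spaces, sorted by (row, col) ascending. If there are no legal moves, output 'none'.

Answer: (1,2) (1,3) (2,1) (2,2) (3,1) (3,6) (4,6) (5,3) (5,6) (7,0) (7,1)

Derivation:
(1,2): flips 1 -> legal
(1,3): flips 1 -> legal
(1,4): no bracket -> illegal
(2,1): flips 2 -> legal
(2,2): flips 2 -> legal
(3,1): flips 1 -> legal
(3,5): no bracket -> illegal
(3,6): flips 1 -> legal
(4,1): no bracket -> illegal
(4,6): flips 1 -> legal
(5,0): no bracket -> illegal
(5,3): flips 2 -> legal
(5,5): no bracket -> illegal
(5,6): flips 1 -> legal
(6,3): no bracket -> illegal
(7,0): flips 3 -> legal
(7,1): flips 1 -> legal
(7,2): no bracket -> illegal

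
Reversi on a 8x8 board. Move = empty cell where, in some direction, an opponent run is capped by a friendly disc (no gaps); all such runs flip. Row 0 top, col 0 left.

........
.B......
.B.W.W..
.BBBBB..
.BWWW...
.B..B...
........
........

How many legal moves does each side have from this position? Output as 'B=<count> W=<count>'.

-- B to move --
(1,2): flips 1 -> legal
(1,3): flips 1 -> legal
(1,4): flips 1 -> legal
(1,5): flips 1 -> legal
(1,6): flips 1 -> legal
(2,2): no bracket -> illegal
(2,4): no bracket -> illegal
(2,6): no bracket -> illegal
(3,6): no bracket -> illegal
(4,5): flips 3 -> legal
(5,2): flips 2 -> legal
(5,3): flips 3 -> legal
(5,5): flips 1 -> legal
B mobility = 9
-- W to move --
(0,0): no bracket -> illegal
(0,1): no bracket -> illegal
(0,2): no bracket -> illegal
(1,0): flips 2 -> legal
(1,2): no bracket -> illegal
(2,0): flips 1 -> legal
(2,2): flips 2 -> legal
(2,4): flips 2 -> legal
(2,6): flips 1 -> legal
(3,0): no bracket -> illegal
(3,6): no bracket -> illegal
(4,0): flips 1 -> legal
(4,5): flips 2 -> legal
(4,6): no bracket -> illegal
(5,0): flips 2 -> legal
(5,2): no bracket -> illegal
(5,3): no bracket -> illegal
(5,5): no bracket -> illegal
(6,0): flips 1 -> legal
(6,1): no bracket -> illegal
(6,2): no bracket -> illegal
(6,3): no bracket -> illegal
(6,4): flips 1 -> legal
(6,5): flips 1 -> legal
W mobility = 11

Answer: B=9 W=11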